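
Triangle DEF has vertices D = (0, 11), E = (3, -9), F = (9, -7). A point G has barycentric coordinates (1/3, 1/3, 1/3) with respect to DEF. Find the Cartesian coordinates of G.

(4, -5/3)

G = (1/3)·D + (1/3)·E + (1/3)·F.
x-coordinate: (1/3)·0 + (1/3)·3 + (1/3)·9 = 4.
y-coordinate: (1/3)·11 + (1/3)·(-9) + (1/3)·(-7) = -5/3.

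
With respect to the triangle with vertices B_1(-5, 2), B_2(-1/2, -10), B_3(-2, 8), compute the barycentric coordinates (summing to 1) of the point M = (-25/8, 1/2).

(1/2, 1/4, 1/4)

Signed area of the reference triangle: [B_1B_2B_3] = ½·((-5)·(-10−8) + (-1/2)·(8−2) + (-2)·(2−(-10))) = ½·(90 − 3 − 24) = 63/2.
[MB_2B_3] = ½·((-25/8)·(-10−8) + (-1/2)·(8−(1/2)) + (-2)·(1/2−(-10))) = ½·(225/4 − 15/4 − 21) = 63/4, so the B_1-coordinate is (63/4)/(63/2) = 1/2.
[B_1MB_3] = ½·((-5)·(1/2−8) + (-25/8)·(8−2) + (-2)·(2−(1/2))) = ½·(75/2 − 75/4 − 3) = 63/8, so the B_2-coordinate is 1/4.
[B_1B_2M] = ½·((-5)·(-10−(1/2)) + (-1/2)·(1/2−2) + (-25/8)·(2−(-10))) = ½·(105/2 + 3/4 − 75/2) = 63/8, so the B_3-coordinate is 1/4.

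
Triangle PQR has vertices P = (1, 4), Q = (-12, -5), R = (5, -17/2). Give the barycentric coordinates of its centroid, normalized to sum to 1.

The centroid is the average of the vertices, so each weight is 1/3.

(1/3, 1/3, 1/3)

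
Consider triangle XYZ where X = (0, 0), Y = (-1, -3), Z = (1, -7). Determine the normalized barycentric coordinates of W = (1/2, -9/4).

Signed area of the reference triangle: [XYZ] = ½·(0·(-3−(-7)) + (-1)·(-7−0) + 1·(0−(-3))) = ½·(0 + 7 + 3) = 5.
[WYZ] = ½·((1/2)·(-3−(-7)) + (-1)·(-7−(-9/4)) + 1·(-9/4−(-3))) = ½·(2 + 19/4 + 3/4) = 15/4, so the X-coordinate is (15/4)/5 = 3/4.
[XWZ] = ½·(0·(-9/4−(-7)) + (1/2)·(-7−0) + 1·(0−(-9/4))) = ½·(0 − 7/2 + 9/4) = -5/8, so the Y-coordinate is -1/8.
[XYW] = ½·(0·(-3−(-9/4)) + (-1)·(-9/4−0) + (1/2)·(0−(-3))) = ½·(0 + 9/4 + 3/2) = 15/8, so the Z-coordinate is 3/8.
Check: 3/4 − 1/8 + 3/8 = 1.

(3/4, -1/8, 3/8)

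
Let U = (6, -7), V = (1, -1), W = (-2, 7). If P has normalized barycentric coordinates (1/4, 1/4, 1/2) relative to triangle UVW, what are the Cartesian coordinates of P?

(3/4, 3/2)

P = (1/4)·U + (1/4)·V + (1/2)·W.
x-coordinate: (1/4)·6 + (1/4)·1 + (1/2)·(-2) = 3/4.
y-coordinate: (1/4)·(-7) + (1/4)·(-1) + (1/2)·7 = 3/2.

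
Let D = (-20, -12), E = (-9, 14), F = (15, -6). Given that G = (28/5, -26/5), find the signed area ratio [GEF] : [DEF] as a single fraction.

[DEF] = ½·((-20)·(14−(-6)) + (-9)·(-6−(-12)) + 15·(-12−14)) = ½·(-400 − 54 − 390) = -422.
[GEF] = ½·((28/5)·(14−(-6)) + (-9)·(-6−(-26/5)) + 15·(-26/5−14)) = ½·(112 + 36/5 − 288) = -422/5, so the ratio is (-422/5)/(-422) = 1/5.

1/5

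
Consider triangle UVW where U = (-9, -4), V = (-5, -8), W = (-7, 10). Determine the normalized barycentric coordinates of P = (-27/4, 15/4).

Signed area of the reference triangle: [UVW] = ½·((-9)·(-8−10) + (-5)·(10−(-4)) + (-7)·(-4−(-8))) = ½·(162 − 70 − 28) = 32.
[PVW] = ½·((-27/4)·(-8−10) + (-5)·(10−(15/4)) + (-7)·(15/4−(-8))) = ½·(243/2 − 125/4 − 329/4) = 4, so the U-coordinate is 4/32 = 1/8.
[UPW] = ½·((-9)·(15/4−10) + (-27/4)·(10−(-4)) + (-7)·(-4−(15/4))) = ½·(225/4 − 189/2 + 217/4) = 8, so the V-coordinate is 1/4.
[UVP] = ½·((-9)·(-8−(15/4)) + (-5)·(15/4−(-4)) + (-27/4)·(-4−(-8))) = ½·(423/4 − 155/4 − 27) = 20, so the W-coordinate is 5/8.
Check: 1/8 + 1/4 + 5/8 = 1.

(1/8, 1/4, 5/8)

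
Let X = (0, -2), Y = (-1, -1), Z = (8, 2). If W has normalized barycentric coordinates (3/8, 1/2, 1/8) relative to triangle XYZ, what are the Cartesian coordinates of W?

(1/2, -1)

W = (3/8)·X + (1/2)·Y + (1/8)·Z.
x-coordinate: (3/8)·0 + (1/2)·(-1) + (1/8)·8 = 1/2.
y-coordinate: (3/8)·(-2) + (1/2)·(-1) + (1/8)·2 = -1.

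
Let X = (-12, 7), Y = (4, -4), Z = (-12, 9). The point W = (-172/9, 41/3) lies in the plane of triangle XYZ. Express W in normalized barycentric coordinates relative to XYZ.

Signed area of the reference triangle: [XYZ] = ½·((-12)·(-4−9) + 4·(9−7) + (-12)·(7−(-4))) = ½·(156 + 8 − 132) = 16.
[WYZ] = ½·((-172/9)·(-4−9) + 4·(9−(41/3)) + (-12)·(41/3−(-4))) = ½·(2236/9 − 56/3 − 212) = 80/9, so the X-coordinate is (80/9)/16 = 5/9.
[XWZ] = ½·((-12)·(41/3−9) + (-172/9)·(9−7) + (-12)·(7−(41/3))) = ½·(-56 − 344/9 + 80) = -64/9, so the Y-coordinate is -4/9.
[XYW] = ½·((-12)·(-4−(41/3)) + 4·(41/3−7) + (-172/9)·(7−(-4))) = ½·(212 + 80/3 − 1892/9) = 128/9, so the Z-coordinate is 8/9.

(5/9, -4/9, 8/9)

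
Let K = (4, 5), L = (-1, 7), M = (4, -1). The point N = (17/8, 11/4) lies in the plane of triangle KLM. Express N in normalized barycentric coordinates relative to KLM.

Signed area of the reference triangle: [KLM] = ½·(4·(7−(-1)) + (-1)·(-1−5) + 4·(5−7)) = ½·(32 + 6 − 8) = 15.
[NLM] = ½·((17/8)·(7−(-1)) + (-1)·(-1−(11/4)) + 4·(11/4−7)) = ½·(17 + 15/4 − 17) = 15/8, so the K-coordinate is (15/8)/15 = 1/8.
[KNM] = ½·(4·(11/4−(-1)) + (17/8)·(-1−5) + 4·(5−(11/4))) = ½·(15 − 51/4 + 9) = 45/8, so the L-coordinate is 3/8.
[KLN] = ½·(4·(7−(11/4)) + (-1)·(11/4−5) + (17/8)·(5−7)) = ½·(17 + 9/4 − 17/4) = 15/2, so the M-coordinate is 1/2.
Check: 1/8 + 3/8 + 1/2 = 1.

(1/8, 3/8, 1/2)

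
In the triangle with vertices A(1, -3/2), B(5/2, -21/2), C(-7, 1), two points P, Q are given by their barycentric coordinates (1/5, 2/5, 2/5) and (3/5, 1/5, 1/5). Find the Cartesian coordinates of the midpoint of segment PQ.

Barycentric coordinates of the midpoint are the average: (2/5, 3/10, 3/10).
Converting: (2/5)·A + (3/10)·B + (3/10)·C = (-19/20, -69/20).

(-19/20, -69/20)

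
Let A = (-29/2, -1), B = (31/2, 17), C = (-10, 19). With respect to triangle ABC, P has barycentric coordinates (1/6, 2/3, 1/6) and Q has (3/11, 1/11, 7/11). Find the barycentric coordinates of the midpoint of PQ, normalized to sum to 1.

(29/132, 25/66, 53/132)

Since both coordinate triples sum to 1, the midpoint's barycentrics are the componentwise average.
(1/6+3/11)/2 = 29/132; similarly 25/66 and 53/132.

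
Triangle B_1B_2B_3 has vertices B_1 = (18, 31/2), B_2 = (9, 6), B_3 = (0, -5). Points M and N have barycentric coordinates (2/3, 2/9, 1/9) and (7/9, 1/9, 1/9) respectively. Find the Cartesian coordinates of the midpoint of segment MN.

Barycentric coordinates of the midpoint are the average: (13/18, 1/6, 1/9).
Converting: (13/18)·B_1 + (1/6)·B_2 + (1/9)·B_3 = (29/2, 419/36).

(29/2, 419/36)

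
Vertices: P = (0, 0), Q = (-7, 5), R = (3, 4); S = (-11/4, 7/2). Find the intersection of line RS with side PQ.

Barycentric coordinates of S with respect to PQR: (1/4, 1/2, 1/4).
On side PQ the R-coordinate is zero; dropping S's R-weight 1/4 and renormalizing the remaining 1/4 : 1/2 gives weights 1/3, 2/3 on P, Q.
T = (1/3)·(0, 0) + (2/3)·(-7, 5) = (-14/3, 10/3).

(-14/3, 10/3)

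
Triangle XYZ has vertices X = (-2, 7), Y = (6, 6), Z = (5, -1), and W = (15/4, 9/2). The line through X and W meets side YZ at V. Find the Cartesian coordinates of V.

(17/3, 11/3)

Barycentric coordinates of W with respect to XYZ: (1/4, 1/2, 1/4).
On side YZ the X-coordinate is zero; dropping W's X-weight 1/4 and renormalizing the remaining 1/2 : 1/4 gives weights 2/3, 1/3 on Y, Z.
V = (2/3)·(6, 6) + (1/3)·(5, -1) = (17/3, 11/3).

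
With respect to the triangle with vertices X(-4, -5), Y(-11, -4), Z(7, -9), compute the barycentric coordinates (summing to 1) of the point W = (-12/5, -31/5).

(1/5, 2/5, 2/5)

Signed area of the reference triangle: [XYZ] = ½·((-4)·(-4−(-9)) + (-11)·(-9−(-5)) + 7·(-5−(-4))) = ½·(-20 + 44 − 7) = 17/2.
[WYZ] = ½·((-12/5)·(-4−(-9)) + (-11)·(-9−(-31/5)) + 7·(-31/5−(-4))) = ½·(-12 + 154/5 − 77/5) = 17/10, so the X-coordinate is (17/10)/(17/2) = 1/5.
[XWZ] = ½·((-4)·(-31/5−(-9)) + (-12/5)·(-9−(-5)) + 7·(-5−(-31/5))) = ½·(-56/5 + 48/5 + 42/5) = 17/5, so the Y-coordinate is 2/5.
[XYW] = ½·((-4)·(-4−(-31/5)) + (-11)·(-31/5−(-5)) + (-12/5)·(-5−(-4))) = ½·(-44/5 + 66/5 + 12/5) = 17/5, so the Z-coordinate is 2/5.
Check: 1/5 + 2/5 + 2/5 = 1.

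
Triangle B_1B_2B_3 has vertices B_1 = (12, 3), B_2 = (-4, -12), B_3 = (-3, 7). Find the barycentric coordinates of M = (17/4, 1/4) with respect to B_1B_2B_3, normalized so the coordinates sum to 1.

Signed area of the reference triangle: [B_1B_2B_3] = ½·(12·(-12−7) + (-4)·(7−3) + (-3)·(3−(-12))) = ½·(-228 − 16 − 45) = -289/2.
[MB_2B_3] = ½·((17/4)·(-12−7) + (-4)·(7−(1/4)) + (-3)·(1/4−(-12))) = ½·(-323/4 − 27 − 147/4) = -289/4, so the B_1-coordinate is (-289/4)/(-289/2) = 1/2.
[B_1MB_3] = ½·(12·(1/4−7) + (17/4)·(7−3) + (-3)·(3−(1/4))) = ½·(-81 + 17 − 33/4) = -289/8, so the B_2-coordinate is 1/4.
[B_1B_2M] = ½·(12·(-12−(1/4)) + (-4)·(1/4−3) + (17/4)·(3−(-12))) = ½·(-147 + 11 + 255/4) = -289/8, so the B_3-coordinate is 1/4.
Check: 1/2 + 1/4 + 1/4 = 1.

(1/2, 1/4, 1/4)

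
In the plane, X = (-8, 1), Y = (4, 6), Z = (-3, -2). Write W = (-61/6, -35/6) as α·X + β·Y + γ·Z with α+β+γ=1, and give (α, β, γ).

(1/2, -2/3, 7/6)

Signed area of the reference triangle: [XYZ] = ½·((-8)·(6−(-2)) + 4·(-2−1) + (-3)·(1−6)) = ½·(-64 − 12 + 15) = -61/2.
[WYZ] = ½·((-61/6)·(6−(-2)) + 4·(-2−(-35/6)) + (-3)·(-35/6−6)) = ½·(-244/3 + 46/3 + 71/2) = -61/4, so the X-coordinate is (-61/4)/(-61/2) = 1/2.
[XWZ] = ½·((-8)·(-35/6−(-2)) + (-61/6)·(-2−1) + (-3)·(1−(-35/6))) = ½·(92/3 + 61/2 − 41/2) = 61/3, so the Y-coordinate is -2/3.
[XYW] = ½·((-8)·(6−(-35/6)) + 4·(-35/6−1) + (-61/6)·(1−6)) = ½·(-284/3 − 82/3 + 305/6) = -427/12, so the Z-coordinate is 7/6.
Check: 1/2 − 2/3 + 7/6 = 1.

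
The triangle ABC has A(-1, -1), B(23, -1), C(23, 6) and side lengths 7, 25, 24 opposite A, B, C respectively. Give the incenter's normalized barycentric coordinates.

(1/8, 25/56, 3/7)

The incenter has barycentric coordinates proportional to the opposite side lengths: (7 : 25 : 24).
Normalizing by 7+25+24 = 56 gives (1/8, 25/56, 3/7).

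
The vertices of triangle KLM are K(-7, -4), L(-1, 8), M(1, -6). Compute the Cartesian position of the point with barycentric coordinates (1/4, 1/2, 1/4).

(-2, 3/2)

N = (1/4)·K + (1/2)·L + (1/4)·M.
x-coordinate: (1/4)·(-7) + (1/2)·(-1) + (1/4)·1 = -2.
y-coordinate: (1/4)·(-4) + (1/2)·8 + (1/4)·(-6) = 3/2.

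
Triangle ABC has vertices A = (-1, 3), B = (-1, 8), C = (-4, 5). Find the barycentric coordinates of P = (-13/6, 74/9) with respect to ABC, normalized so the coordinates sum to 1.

(-5/18, 8/9, 7/18)

Signed area of the reference triangle: [ABC] = ½·((-1)·(8−5) + (-1)·(5−3) + (-4)·(3−8)) = ½·(-3 − 2 + 20) = 15/2.
[PBC] = ½·((-13/6)·(8−5) + (-1)·(5−(74/9)) + (-4)·(74/9−8)) = ½·(-13/2 + 29/9 − 8/9) = -25/12, so the A-coordinate is (-25/12)/(15/2) = -5/18.
[APC] = ½·((-1)·(74/9−5) + (-13/6)·(5−3) + (-4)·(3−(74/9))) = ½·(-29/9 − 13/3 + 188/9) = 20/3, so the B-coordinate is 8/9.
[ABP] = ½·((-1)·(8−(74/9)) + (-1)·(74/9−3) + (-13/6)·(3−8)) = ½·(2/9 − 47/9 + 65/6) = 35/12, so the C-coordinate is 7/18.
Check: -5/18 + 8/9 + 7/18 = 1.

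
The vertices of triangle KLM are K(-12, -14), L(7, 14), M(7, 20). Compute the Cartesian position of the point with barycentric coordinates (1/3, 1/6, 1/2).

N = (1/3)·K + (1/6)·L + (1/2)·M.
x-coordinate: (1/3)·(-12) + (1/6)·7 + (1/2)·7 = 2/3.
y-coordinate: (1/3)·(-14) + (1/6)·14 + (1/2)·20 = 23/3.

(2/3, 23/3)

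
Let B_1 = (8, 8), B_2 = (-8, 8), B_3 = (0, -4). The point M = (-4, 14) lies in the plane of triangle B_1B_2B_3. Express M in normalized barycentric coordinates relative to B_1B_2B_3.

(1/2, 1, -1/2)

Signed area of the reference triangle: [B_1B_2B_3] = ½·(8·(8−(-4)) + (-8)·(-4−8) + 0·(8−8)) = ½·(96 + 96 + 0) = 96.
[MB_2B_3] = ½·((-4)·(8−(-4)) + (-8)·(-4−14) + 0·(14−8)) = ½·(-48 + 144 + 0) = 48, so the B_1-coordinate is 48/96 = 1/2.
[B_1MB_3] = ½·(8·(14−(-4)) + (-4)·(-4−8) + 0·(8−14)) = ½·(144 + 48 + 0) = 96, so the B_2-coordinate is 1.
[B_1B_2M] = ½·(8·(8−14) + (-8)·(14−8) + (-4)·(8−8)) = ½·(-48 − 48 + 0) = -48, so the B_3-coordinate is -1/2.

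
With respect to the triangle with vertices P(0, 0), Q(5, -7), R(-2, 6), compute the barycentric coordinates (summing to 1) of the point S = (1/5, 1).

Signed area of the reference triangle: [PQR] = ½·(0·(-7−6) + 5·(6−0) + (-2)·(0−(-7))) = ½·(0 + 30 − 14) = 8.
[SQR] = ½·((1/5)·(-7−6) + 5·(6−1) + (-2)·(1−(-7))) = ½·(-13/5 + 25 − 16) = 16/5, so the P-coordinate is (16/5)/8 = 2/5.
[PSR] = ½·(0·(1−6) + (1/5)·(6−0) + (-2)·(0−1)) = ½·(0 + 6/5 + 2) = 8/5, so the Q-coordinate is 1/5.
[PQS] = ½·(0·(-7−1) + 5·(1−0) + (1/5)·(0−(-7))) = ½·(0 + 5 + 7/5) = 16/5, so the R-coordinate is 2/5.
Check: 2/5 + 1/5 + 2/5 = 1.

(2/5, 1/5, 2/5)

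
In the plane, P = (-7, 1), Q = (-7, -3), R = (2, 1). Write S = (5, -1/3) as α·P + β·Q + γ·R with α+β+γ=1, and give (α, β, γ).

(-2/3, 1/3, 4/3)

Signed area of the reference triangle: [PQR] = ½·((-7)·(-3−1) + (-7)·(1−1) + 2·(1−(-3))) = ½·(28 + 0 + 8) = 18.
[SQR] = ½·(5·(-3−1) + (-7)·(1−(-1/3)) + 2·(-1/3−(-3))) = ½·(-20 − 28/3 + 16/3) = -12, so the P-coordinate is (-12)/18 = -2/3.
[PSR] = ½·((-7)·(-1/3−1) + 5·(1−1) + 2·(1−(-1/3))) = ½·(28/3 + 0 + 8/3) = 6, so the Q-coordinate is 1/3.
[PQS] = ½·((-7)·(-3−(-1/3)) + (-7)·(-1/3−1) + 5·(1−(-3))) = ½·(56/3 + 28/3 + 20) = 24, so the R-coordinate is 4/3.
Check: -2/3 + 1/3 + 4/3 = 1.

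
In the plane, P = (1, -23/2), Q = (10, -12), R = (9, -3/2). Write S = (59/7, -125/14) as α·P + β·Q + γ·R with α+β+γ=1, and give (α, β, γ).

Signed area of the reference triangle: [PQR] = ½·(1·(-12−(-3/2)) + 10·(-3/2−(-23/2)) + 9·(-23/2−(-12))) = ½·(-21/2 + 100 + 9/2) = 47.
[SQR] = ½·((59/7)·(-12−(-3/2)) + 10·(-3/2−(-125/14)) + 9·(-125/14−(-12))) = ½·(-177/2 + 520/7 + 387/14) = 47/7, so the P-coordinate is (47/7)/47 = 1/7.
[PSR] = ½·(1·(-125/14−(-3/2)) + (59/7)·(-3/2−(-23/2)) + 9·(-23/2−(-125/14))) = ½·(-52/7 + 590/7 − 162/7) = 188/7, so the Q-coordinate is 4/7.
[PQS] = ½·(1·(-12−(-125/14)) + 10·(-125/14−(-23/2)) + (59/7)·(-23/2−(-12))) = ½·(-43/14 + 180/7 + 59/14) = 94/7, so the R-coordinate is 2/7.
Check: 1/7 + 4/7 + 2/7 = 1.

(1/7, 4/7, 2/7)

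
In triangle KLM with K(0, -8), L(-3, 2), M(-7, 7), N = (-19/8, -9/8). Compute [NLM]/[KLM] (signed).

[KLM] = ½·(0·(2−7) + (-3)·(7−(-8)) + (-7)·(-8−2)) = ½·(0 − 45 + 70) = 25/2.
[NLM] = ½·((-19/8)·(2−7) + (-3)·(7−(-9/8)) + (-7)·(-9/8−2)) = ½·(95/8 − 195/8 + 175/8) = 75/16, so the ratio is (75/16)/(25/2) = 3/8.

3/8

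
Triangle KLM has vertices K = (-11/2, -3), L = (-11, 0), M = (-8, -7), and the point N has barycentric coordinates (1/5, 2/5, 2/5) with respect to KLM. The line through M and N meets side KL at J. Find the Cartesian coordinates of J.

Line MN meets KL where the M-coordinate vanishes; zeroing N's M-weight and renormalizing leaves K, L-weights 1/5 : 2/5 → (1/3, 2/3).
So J = (1/3)·K + (2/3)·L = (-55/6, -1).

(-55/6, -1)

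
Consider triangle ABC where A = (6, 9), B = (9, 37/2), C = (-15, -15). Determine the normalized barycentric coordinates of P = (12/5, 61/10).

(3/5, 1/5, 1/5)

Signed area of the reference triangle: [ABC] = ½·(6·(37/2−(-15)) + 9·(-15−9) + (-15)·(9−(37/2))) = ½·(201 − 216 + 285/2) = 255/4.
[PBC] = ½·((12/5)·(37/2−(-15)) + 9·(-15−(61/10)) + (-15)·(61/10−(37/2))) = ½·(402/5 − 1899/10 + 186) = 153/4, so the A-coordinate is (153/4)/(255/4) = 3/5.
[APC] = ½·(6·(61/10−(-15)) + (12/5)·(-15−9) + (-15)·(9−(61/10))) = ½·(633/5 − 288/5 − 87/2) = 51/4, so the B-coordinate is 1/5.
[ABP] = ½·(6·(37/2−(61/10)) + 9·(61/10−9) + (12/5)·(9−(37/2))) = ½·(372/5 − 261/10 − 114/5) = 51/4, so the C-coordinate is 1/5.
Check: 3/5 + 1/5 + 1/5 = 1.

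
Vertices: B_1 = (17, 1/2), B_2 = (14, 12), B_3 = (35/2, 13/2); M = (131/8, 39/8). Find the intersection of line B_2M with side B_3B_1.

Barycentric coordinates of M with respect to B_1B_2B_3: (1/2, 1/4, 1/4).
On side B_3B_1 the B_2-coordinate is zero; dropping M's B_2-weight 1/4 and renormalizing the remaining 1/4 : 1/2 gives weights 1/3, 2/3 on B_3, B_1.
N = (1/3)·(35/2, 13/2) + (2/3)·(17, 1/2) = (103/6, 5/2).

(103/6, 5/2)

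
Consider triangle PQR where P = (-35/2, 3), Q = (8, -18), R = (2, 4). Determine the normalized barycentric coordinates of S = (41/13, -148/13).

Signed area of the reference triangle: [PQR] = ½·((-35/2)·(-18−4) + 8·(4−3) + 2·(3−(-18))) = ½·(385 + 8 + 42) = 435/2.
[SQR] = ½·((41/13)·(-18−4) + 8·(4−(-148/13)) + 2·(-148/13−(-18))) = ½·(-902/13 + 1600/13 + 172/13) = 435/13, so the P-coordinate is (435/13)/(435/2) = 2/13.
[PSR] = ½·((-35/2)·(-148/13−4) + (41/13)·(4−3) + 2·(3−(-148/13))) = ½·(3500/13 + 41/13 + 374/13) = 3915/26, so the Q-coordinate is 9/13.
[PQS] = ½·((-35/2)·(-18−(-148/13)) + 8·(-148/13−3) + (41/13)·(3−(-18))) = ½·(1505/13 − 1496/13 + 861/13) = 435/13, so the R-coordinate is 2/13.

(2/13, 9/13, 2/13)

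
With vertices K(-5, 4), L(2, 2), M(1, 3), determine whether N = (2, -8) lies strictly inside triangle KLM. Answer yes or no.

no

Barycentric coordinates of N: (2, 13, -14).
The three coordinates are positive, positive, negative; a point is interior exactly when all three are positive.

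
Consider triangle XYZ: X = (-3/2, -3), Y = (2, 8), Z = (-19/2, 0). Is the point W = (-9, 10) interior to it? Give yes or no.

Barycentric coordinates of W: (-222/197, 163/197, 256/197).
The three coordinates are negative, positive, positive; a point is interior exactly when all three are positive.

no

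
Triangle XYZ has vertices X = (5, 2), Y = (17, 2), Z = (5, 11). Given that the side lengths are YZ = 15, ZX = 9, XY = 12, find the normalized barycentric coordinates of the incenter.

The incenter has barycentric coordinates proportional to the opposite side lengths: (15 : 9 : 12).
Normalizing by 15+9+12 = 36 gives (5/12, 1/4, 1/3).

(5/12, 1/4, 1/3)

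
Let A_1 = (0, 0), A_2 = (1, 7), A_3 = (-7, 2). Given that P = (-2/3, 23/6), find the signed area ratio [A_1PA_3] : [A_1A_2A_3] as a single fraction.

[A_1A_2A_3] = ½·(0·(7−2) + 1·(2−0) + (-7)·(0−7)) = ½·(0 + 2 + 49) = 51/2.
[A_1PA_3] = ½·(0·(23/6−2) + (-2/3)·(2−0) + (-7)·(0−(23/6))) = ½·(0 − 4/3 + 161/6) = 51/4, so the ratio is (51/4)/(51/2) = 1/2.

1/2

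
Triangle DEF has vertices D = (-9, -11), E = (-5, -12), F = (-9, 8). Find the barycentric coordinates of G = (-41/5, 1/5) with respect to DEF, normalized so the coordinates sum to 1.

(1/5, 1/5, 3/5)

Signed area of the reference triangle: [DEF] = ½·((-9)·(-12−8) + (-5)·(8−(-11)) + (-9)·(-11−(-12))) = ½·(180 − 95 − 9) = 38.
[GEF] = ½·((-41/5)·(-12−8) + (-5)·(8−(1/5)) + (-9)·(1/5−(-12))) = ½·(164 − 39 − 549/5) = 38/5, so the D-coordinate is (38/5)/38 = 1/5.
[DGF] = ½·((-9)·(1/5−8) + (-41/5)·(8−(-11)) + (-9)·(-11−(1/5))) = ½·(351/5 − 779/5 + 504/5) = 38/5, so the E-coordinate is 1/5.
[DEG] = ½·((-9)·(-12−(1/5)) + (-5)·(1/5−(-11)) + (-41/5)·(-11−(-12))) = ½·(549/5 − 56 − 41/5) = 114/5, so the F-coordinate is 3/5.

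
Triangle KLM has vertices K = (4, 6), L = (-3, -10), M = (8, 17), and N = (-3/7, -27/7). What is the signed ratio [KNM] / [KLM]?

[KLM] = ½·(4·(-10−17) + (-3)·(17−6) + 8·(6−(-10))) = ½·(-108 − 33 + 128) = -13/2.
[KNM] = ½·(4·(-27/7−17) + (-3/7)·(17−6) + 8·(6−(-27/7))) = ½·(-584/7 − 33/7 + 552/7) = -65/14, so the ratio is (-65/14)/(-13/2) = 5/7.

5/7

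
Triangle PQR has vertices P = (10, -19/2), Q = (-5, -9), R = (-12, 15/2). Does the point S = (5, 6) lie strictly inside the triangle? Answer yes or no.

Barycentric coordinates of S: (135/122, -64/61, 115/122).
The three coordinates are positive, negative, positive; a point is interior exactly when all three are positive.

no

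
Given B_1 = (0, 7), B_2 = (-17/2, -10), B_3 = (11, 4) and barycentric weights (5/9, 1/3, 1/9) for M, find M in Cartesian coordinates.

(-29/18, 1)

M = (5/9)·B_1 + (1/3)·B_2 + (1/9)·B_3.
x-coordinate: (5/9)·0 + (1/3)·(-17/2) + (1/9)·11 = -29/18.
y-coordinate: (5/9)·7 + (1/3)·(-10) + (1/9)·4 = 1.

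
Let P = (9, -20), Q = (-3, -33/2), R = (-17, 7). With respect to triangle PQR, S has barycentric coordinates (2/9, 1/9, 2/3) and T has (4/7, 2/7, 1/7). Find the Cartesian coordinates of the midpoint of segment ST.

(-82/21, -2111/252)

Barycentric coordinates of the midpoint are the average: (25/63, 25/126, 17/42).
Converting: (25/63)·P + (25/126)·Q + (17/42)·R = (-82/21, -2111/252).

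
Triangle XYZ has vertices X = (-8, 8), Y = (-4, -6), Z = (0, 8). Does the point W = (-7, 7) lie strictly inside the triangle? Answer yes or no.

yes

Barycentric coordinates of W: (47/56, 1/14, 5/56).
The three coordinates are positive, positive, positive; a point is interior exactly when all three are positive.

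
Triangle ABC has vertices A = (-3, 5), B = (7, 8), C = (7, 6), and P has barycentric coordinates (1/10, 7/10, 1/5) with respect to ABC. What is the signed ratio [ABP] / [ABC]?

1/5

The signed ratio [ABP]/[ABC] equals the barycentric coordinate of P at vertex C, which is 1/5.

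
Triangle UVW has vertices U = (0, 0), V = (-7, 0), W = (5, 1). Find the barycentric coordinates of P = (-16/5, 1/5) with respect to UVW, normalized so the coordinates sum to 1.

(1/5, 3/5, 1/5)

Signed area of the reference triangle: [UVW] = ½·(0·(0−1) + (-7)·(1−0) + 5·(0−0)) = ½·(0 − 7 + 0) = -7/2.
[PVW] = ½·((-16/5)·(0−1) + (-7)·(1−(1/5)) + 5·(1/5−0)) = ½·(16/5 − 28/5 + 1) = -7/10, so the U-coordinate is (-7/10)/(-7/2) = 1/5.
[UPW] = ½·(0·(1/5−1) + (-16/5)·(1−0) + 5·(0−(1/5))) = ½·(0 − 16/5 − 1) = -21/10, so the V-coordinate is 3/5.
[UVP] = ½·(0·(0−(1/5)) + (-7)·(1/5−0) + (-16/5)·(0−0)) = ½·(0 − 7/5 + 0) = -7/10, so the W-coordinate is 1/5.
Check: 1/5 + 3/5 + 1/5 = 1.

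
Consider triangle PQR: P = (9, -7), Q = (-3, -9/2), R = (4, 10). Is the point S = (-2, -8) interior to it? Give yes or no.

no

Barycentric coordinates of S: (78/383, 384/383, -79/383).
The three coordinates are positive, positive, negative; a point is interior exactly when all three are positive.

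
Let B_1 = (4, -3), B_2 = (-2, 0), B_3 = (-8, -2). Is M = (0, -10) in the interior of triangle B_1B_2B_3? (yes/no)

Barycentric coordinates of M: (32/15, -44/15, 9/5).
The three coordinates are positive, negative, positive; a point is interior exactly when all three are positive.

no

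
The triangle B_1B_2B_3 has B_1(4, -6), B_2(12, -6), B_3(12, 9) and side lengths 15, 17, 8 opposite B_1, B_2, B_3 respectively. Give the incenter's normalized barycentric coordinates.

The incenter has barycentric coordinates proportional to the opposite side lengths: (15 : 17 : 8).
Normalizing by 15+17+8 = 40 gives (3/8, 17/40, 1/5).

(3/8, 17/40, 1/5)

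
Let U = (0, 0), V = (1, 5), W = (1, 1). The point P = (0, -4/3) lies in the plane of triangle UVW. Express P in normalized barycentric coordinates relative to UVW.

(1, -1/3, 1/3)

Signed area of the reference triangle: [UVW] = ½·(0·(5−1) + 1·(1−0) + 1·(0−5)) = ½·(0 + 1 − 5) = -2.
[PVW] = ½·(0·(5−1) + 1·(1−(-4/3)) + 1·(-4/3−5)) = ½·(0 + 7/3 − 19/3) = -2, so the U-coordinate is (-2)/(-2) = 1.
[UPW] = ½·(0·(-4/3−1) + 0·(1−0) + 1·(0−(-4/3))) = ½·(0 + 0 + 4/3) = 2/3, so the V-coordinate is -1/3.
[UVP] = ½·(0·(5−(-4/3)) + 1·(-4/3−0) + 0·(0−5)) = ½·(0 − 4/3 + 0) = -2/3, so the W-coordinate is 1/3.
Check: 1 − 1/3 + 1/3 = 1.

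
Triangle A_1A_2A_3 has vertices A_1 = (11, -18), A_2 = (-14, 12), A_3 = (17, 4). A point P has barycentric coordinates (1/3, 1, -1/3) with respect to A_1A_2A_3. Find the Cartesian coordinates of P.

(-16, 14/3)

P = (1/3)·A_1 + 1·A_2 + (-1/3)·A_3.
x-coordinate: (1/3)·11 + 1·(-14) + (-1/3)·17 = -16.
y-coordinate: (1/3)·(-18) + 1·12 + (-1/3)·4 = 14/3.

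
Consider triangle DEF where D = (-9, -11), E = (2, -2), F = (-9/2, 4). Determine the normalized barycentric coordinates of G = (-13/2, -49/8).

(5/8, 1/8, 1/4)

Signed area of the reference triangle: [DEF] = ½·((-9)·(-2−4) + 2·(4−(-11)) + (-9/2)·(-11−(-2))) = ½·(54 + 30 + 81/2) = 249/4.
[GEF] = ½·((-13/2)·(-2−4) + 2·(4−(-49/8)) + (-9/2)·(-49/8−(-2))) = ½·(39 + 81/4 + 297/16) = 1245/32, so the D-coordinate is (1245/32)/(249/4) = 5/8.
[DGF] = ½·((-9)·(-49/8−4) + (-13/2)·(4−(-11)) + (-9/2)·(-11−(-49/8))) = ½·(729/8 − 195/2 + 351/16) = 249/32, so the E-coordinate is 1/8.
[DEG] = ½·((-9)·(-2−(-49/8)) + 2·(-49/8−(-11)) + (-13/2)·(-11−(-2))) = ½·(-297/8 + 39/4 + 117/2) = 249/16, so the F-coordinate is 1/4.
Check: 5/8 + 1/8 + 1/4 = 1.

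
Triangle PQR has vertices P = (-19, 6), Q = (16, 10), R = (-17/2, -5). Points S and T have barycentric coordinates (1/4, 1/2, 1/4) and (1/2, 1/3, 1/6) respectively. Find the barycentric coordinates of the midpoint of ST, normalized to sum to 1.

(3/8, 5/12, 5/24)

Since both coordinate triples sum to 1, the midpoint's barycentrics are the componentwise average.
(1/4+1/2)/2 = 3/8; similarly 5/12 and 5/24.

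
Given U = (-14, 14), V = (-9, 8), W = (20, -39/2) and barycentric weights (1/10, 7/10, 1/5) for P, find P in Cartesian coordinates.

(-37/10, 31/10)

P = (1/10)·U + (7/10)·V + (1/5)·W.
x-coordinate: (1/10)·(-14) + (7/10)·(-9) + (1/5)·20 = -37/10.
y-coordinate: (1/10)·14 + (7/10)·8 + (1/5)·(-39/2) = 31/10.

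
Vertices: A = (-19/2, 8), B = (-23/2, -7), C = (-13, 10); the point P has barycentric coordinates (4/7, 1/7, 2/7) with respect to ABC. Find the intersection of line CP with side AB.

(-99/10, 5)

Line CP meets AB where the C-coordinate vanishes; zeroing P's C-weight and renormalizing leaves A, B-weights 4/7 : 1/7 → (4/5, 1/5).
So Q = (4/5)·A + (1/5)·B = (-99/10, 5).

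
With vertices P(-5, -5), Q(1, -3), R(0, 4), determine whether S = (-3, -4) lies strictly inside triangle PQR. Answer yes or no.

yes

Barycentric coordinates of S: (29/44, 13/44, 1/22).
The three coordinates are positive, positive, positive; a point is interior exactly when all three are positive.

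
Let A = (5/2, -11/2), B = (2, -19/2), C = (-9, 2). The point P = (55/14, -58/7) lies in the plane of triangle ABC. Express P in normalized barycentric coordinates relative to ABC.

Signed area of the reference triangle: [ABC] = ½·((5/2)·(-19/2−2) + 2·(2−(-11/2)) + (-9)·(-11/2−(-19/2))) = ½·(-115/4 + 15 − 36) = -199/8.
[PBC] = ½·((55/14)·(-19/2−2) + 2·(2−(-58/7)) + (-9)·(-58/7−(-19/2))) = ½·(-1265/28 + 144/7 − 153/14) = -995/56, so the A-coordinate is (-995/56)/(-199/8) = 5/7.
[APC] = ½·((5/2)·(-58/7−2) + (55/14)·(2−(-11/2)) + (-9)·(-11/2−(-58/7))) = ½·(-180/7 + 825/28 − 351/14) = -597/56, so the B-coordinate is 3/7.
[ABP] = ½·((5/2)·(-19/2−(-58/7)) + 2·(-58/7−(-11/2)) + (55/14)·(-11/2−(-19/2))) = ½·(-85/28 − 39/7 + 110/7) = 199/56, so the C-coordinate is -1/7.
Check: 5/7 + 3/7 − 1/7 = 1.

(5/7, 3/7, -1/7)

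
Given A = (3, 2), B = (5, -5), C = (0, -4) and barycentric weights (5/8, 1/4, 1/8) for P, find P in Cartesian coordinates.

P = (5/8)·A + (1/4)·B + (1/8)·C.
x-coordinate: (5/8)·3 + (1/4)·5 + (1/8)·0 = 25/8.
y-coordinate: (5/8)·2 + (1/4)·(-5) + (1/8)·(-4) = -1/2.

(25/8, -1/2)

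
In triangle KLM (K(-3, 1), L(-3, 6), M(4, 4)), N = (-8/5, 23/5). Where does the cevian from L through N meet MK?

Barycentric coordinates of N with respect to KLM: (1/5, 3/5, 1/5).
On side MK the L-coordinate is zero; dropping N's L-weight 3/5 and renormalizing the remaining 1/5 : 1/5 gives weights 1/2, 1/2 on M, K.
J = (1/2)·(4, 4) + (1/2)·(-3, 1) = (1/2, 5/2).

(1/2, 5/2)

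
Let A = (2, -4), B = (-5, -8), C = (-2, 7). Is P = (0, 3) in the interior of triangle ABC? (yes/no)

Barycentric coordinates of P: (14/31, -2/31, 19/31).
The three coordinates are positive, negative, positive; a point is interior exactly when all three are positive.

no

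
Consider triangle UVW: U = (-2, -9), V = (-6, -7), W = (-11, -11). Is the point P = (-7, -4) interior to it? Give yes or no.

no

Barycentric coordinates of P: (-19/26, 55/26, -5/13).
The three coordinates are negative, positive, negative; a point is interior exactly when all three are positive.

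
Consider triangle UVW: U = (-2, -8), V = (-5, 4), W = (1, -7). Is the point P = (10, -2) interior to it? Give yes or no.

no

Barycentric coordinates of P: (-43/13, 2/13, 54/13).
The three coordinates are negative, positive, positive; a point is interior exactly when all three are positive.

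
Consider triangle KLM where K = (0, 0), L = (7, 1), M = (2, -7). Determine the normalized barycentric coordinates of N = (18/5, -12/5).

(1/5, 2/5, 2/5)

Signed area of the reference triangle: [KLM] = ½·(0·(1−(-7)) + 7·(-7−0) + 2·(0−1)) = ½·(0 − 49 − 2) = -51/2.
[NLM] = ½·((18/5)·(1−(-7)) + 7·(-7−(-12/5)) + 2·(-12/5−1)) = ½·(144/5 − 161/5 − 34/5) = -51/10, so the K-coordinate is (-51/10)/(-51/2) = 1/5.
[KNM] = ½·(0·(-12/5−(-7)) + (18/5)·(-7−0) + 2·(0−(-12/5))) = ½·(0 − 126/5 + 24/5) = -51/5, so the L-coordinate is 2/5.
[KLN] = ½·(0·(1−(-12/5)) + 7·(-12/5−0) + (18/5)·(0−1)) = ½·(0 − 84/5 − 18/5) = -51/5, so the M-coordinate is 2/5.
Check: 1/5 + 2/5 + 2/5 = 1.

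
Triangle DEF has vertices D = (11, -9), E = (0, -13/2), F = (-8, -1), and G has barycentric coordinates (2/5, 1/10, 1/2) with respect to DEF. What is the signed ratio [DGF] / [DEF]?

1/10

The signed ratio [DGF]/[DEF] equals the barycentric coordinate of G at vertex E, which is 1/10.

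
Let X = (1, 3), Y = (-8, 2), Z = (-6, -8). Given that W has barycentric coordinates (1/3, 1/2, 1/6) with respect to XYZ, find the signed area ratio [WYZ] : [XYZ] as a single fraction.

1/3

The signed ratio [WYZ]/[XYZ] equals the barycentric coordinate of W at vertex X, which is 1/3.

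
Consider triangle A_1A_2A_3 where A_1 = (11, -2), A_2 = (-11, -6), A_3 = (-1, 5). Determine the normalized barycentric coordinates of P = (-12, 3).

Signed area of the reference triangle: [A_1A_2A_3] = ½·(11·(-6−5) + (-11)·(5−(-2)) + (-1)·(-2−(-6))) = ½·(-121 − 77 − 4) = -101.
[PA_2A_3] = ½·((-12)·(-6−5) + (-11)·(5−3) + (-1)·(3−(-6))) = ½·(132 − 22 − 9) = 101/2, so the A_1-coordinate is (101/2)/(-101) = -1/2.
[A_1PA_3] = ½·(11·(3−5) + (-12)·(5−(-2)) + (-1)·(-2−3)) = ½·(-22 − 84 + 5) = -101/2, so the A_2-coordinate is 1/2.
[A_1A_2P] = ½·(11·(-6−3) + (-11)·(3−(-2)) + (-12)·(-2−(-6))) = ½·(-99 − 55 − 48) = -101, so the A_3-coordinate is 1.

(-1/2, 1/2, 1)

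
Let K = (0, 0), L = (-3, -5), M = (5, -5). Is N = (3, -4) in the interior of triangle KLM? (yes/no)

Barycentric coordinates of N: (1/5, 1/8, 27/40).
The three coordinates are positive, positive, positive; a point is interior exactly when all three are positive.

yes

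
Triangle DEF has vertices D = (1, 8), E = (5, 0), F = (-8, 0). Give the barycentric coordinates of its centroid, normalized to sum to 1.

The centroid is the average of the vertices, so each weight is 1/3.

(1/3, 1/3, 1/3)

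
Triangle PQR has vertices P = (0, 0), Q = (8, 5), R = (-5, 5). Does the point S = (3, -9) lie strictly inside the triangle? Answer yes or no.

Barycentric coordinates of S: (14/5, -6/13, -87/65).
The three coordinates are positive, negative, negative; a point is interior exactly when all three are positive.

no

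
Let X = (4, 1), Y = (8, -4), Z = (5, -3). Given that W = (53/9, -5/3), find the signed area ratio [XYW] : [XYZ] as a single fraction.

[XYZ] = ½·(4·(-4−(-3)) + 8·(-3−1) + 5·(1−(-4))) = ½·(-4 − 32 + 25) = -11/2.
[XYW] = ½·(4·(-4−(-5/3)) + 8·(-5/3−1) + (53/9)·(1−(-4))) = ½·(-28/3 − 64/3 + 265/9) = -11/18, so the ratio is (-11/18)/(-11/2) = 1/9.

1/9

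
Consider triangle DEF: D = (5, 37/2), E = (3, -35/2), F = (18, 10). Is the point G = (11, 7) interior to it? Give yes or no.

yes

Barycentric coordinates of G: (59/194, 197/970, 239/485).
The three coordinates are positive, positive, positive; a point is interior exactly when all three are positive.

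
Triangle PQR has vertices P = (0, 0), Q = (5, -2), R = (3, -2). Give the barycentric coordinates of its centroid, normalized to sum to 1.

The centroid is the average of the vertices, so each weight is 1/3.

(1/3, 1/3, 1/3)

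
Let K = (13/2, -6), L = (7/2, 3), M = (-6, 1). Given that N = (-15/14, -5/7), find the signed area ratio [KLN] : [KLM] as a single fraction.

[KLM] = ½·((13/2)·(3−1) + (7/2)·(1−(-6)) + (-6)·(-6−3)) = ½·(13 + 49/2 + 54) = 183/4.
[KLN] = ½·((13/2)·(3−(-5/7)) + (7/2)·(-5/7−(-6)) + (-15/14)·(-6−3)) = ½·(169/7 + 37/2 + 135/14) = 183/7, so the ratio is (183/7)/(183/4) = 4/7.

4/7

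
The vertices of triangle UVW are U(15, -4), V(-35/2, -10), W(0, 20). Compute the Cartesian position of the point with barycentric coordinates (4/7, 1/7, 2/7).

(85/14, 2)

P = (4/7)·U + (1/7)·V + (2/7)·W.
x-coordinate: (4/7)·15 + (1/7)·(-35/2) + (2/7)·0 = 85/14.
y-coordinate: (4/7)·(-4) + (1/7)·(-10) + (2/7)·20 = 2.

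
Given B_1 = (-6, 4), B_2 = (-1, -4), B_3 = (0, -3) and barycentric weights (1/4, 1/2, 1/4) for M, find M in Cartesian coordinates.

(-2, -7/4)

M = (1/4)·B_1 + (1/2)·B_2 + (1/4)·B_3.
x-coordinate: (1/4)·(-6) + (1/2)·(-1) + (1/4)·0 = -2.
y-coordinate: (1/4)·4 + (1/2)·(-4) + (1/4)·(-3) = -7/4.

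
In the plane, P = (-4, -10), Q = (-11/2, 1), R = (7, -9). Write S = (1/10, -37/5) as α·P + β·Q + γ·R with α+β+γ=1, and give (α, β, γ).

(2/5, 1/5, 2/5)

Signed area of the reference triangle: [PQR] = ½·((-4)·(1−(-9)) + (-11/2)·(-9−(-10)) + 7·(-10−1)) = ½·(-40 − 11/2 − 77) = -245/4.
[SQR] = ½·((1/10)·(1−(-9)) + (-11/2)·(-9−(-37/5)) + 7·(-37/5−1)) = ½·(1 + 44/5 − 294/5) = -49/2, so the P-coordinate is (-49/2)/(-245/4) = 2/5.
[PSR] = ½·((-4)·(-37/5−(-9)) + (1/10)·(-9−(-10)) + 7·(-10−(-37/5))) = ½·(-32/5 + 1/10 − 91/5) = -49/4, so the Q-coordinate is 1/5.
[PQS] = ½·((-4)·(1−(-37/5)) + (-11/2)·(-37/5−(-10)) + (1/10)·(-10−1)) = ½·(-168/5 − 143/10 − 11/10) = -49/2, so the R-coordinate is 2/5.
Check: 2/5 + 1/5 + 2/5 = 1.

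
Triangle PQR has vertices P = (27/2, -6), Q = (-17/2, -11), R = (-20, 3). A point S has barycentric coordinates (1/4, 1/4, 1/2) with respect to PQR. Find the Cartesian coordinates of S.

(-35/4, -11/4)

S = (1/4)·P + (1/4)·Q + (1/2)·R.
x-coordinate: (1/4)·(27/2) + (1/4)·(-17/2) + (1/2)·(-20) = -35/4.
y-coordinate: (1/4)·(-6) + (1/4)·(-11) + (1/2)·3 = -11/4.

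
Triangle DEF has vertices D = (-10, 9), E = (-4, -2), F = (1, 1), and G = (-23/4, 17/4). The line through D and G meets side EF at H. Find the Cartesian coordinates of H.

(-3/2, -1/2)

Barycentric coordinates of G with respect to DEF: (1/2, 1/4, 1/4).
On side EF the D-coordinate is zero; dropping G's D-weight 1/2 and renormalizing the remaining 1/4 : 1/4 gives weights 1/2, 1/2 on E, F.
H = (1/2)·(-4, -2) + (1/2)·(1, 1) = (-3/2, -1/2).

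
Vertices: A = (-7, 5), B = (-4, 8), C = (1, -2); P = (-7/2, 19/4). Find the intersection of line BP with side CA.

(-3, 3/2)

Barycentric coordinates of P with respect to ABC: (1/4, 1/2, 1/4).
On side CA the B-coordinate is zero; dropping P's B-weight 1/2 and renormalizing the remaining 1/4 : 1/4 gives weights 1/2, 1/2 on C, A.
Q = (1/2)·(1, -2) + (1/2)·(-7, 5) = (-3, 3/2).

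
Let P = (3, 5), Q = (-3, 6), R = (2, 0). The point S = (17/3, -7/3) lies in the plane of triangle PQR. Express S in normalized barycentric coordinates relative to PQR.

(1/3, -2/3, 4/3)

Signed area of the reference triangle: [PQR] = ½·(3·(6−0) + (-3)·(0−5) + 2·(5−6)) = ½·(18 + 15 − 2) = 31/2.
[SQR] = ½·((17/3)·(6−0) + (-3)·(0−(-7/3)) + 2·(-7/3−6)) = ½·(34 − 7 − 50/3) = 31/6, so the P-coordinate is (31/6)/(31/2) = 1/3.
[PSR] = ½·(3·(-7/3−0) + (17/3)·(0−5) + 2·(5−(-7/3))) = ½·(-7 − 85/3 + 44/3) = -31/3, so the Q-coordinate is -2/3.
[PQS] = ½·(3·(6−(-7/3)) + (-3)·(-7/3−5) + (17/3)·(5−6)) = ½·(25 + 22 − 17/3) = 62/3, so the R-coordinate is 4/3.
Check: 1/3 − 2/3 + 4/3 = 1.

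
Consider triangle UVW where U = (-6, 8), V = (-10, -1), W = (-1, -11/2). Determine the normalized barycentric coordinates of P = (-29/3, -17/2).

(-2/3, 4/3, 1/3)

Signed area of the reference triangle: [UVW] = ½·((-6)·(-1−(-11/2)) + (-10)·(-11/2−8) + (-1)·(8−(-1))) = ½·(-27 + 135 − 9) = 99/2.
[PVW] = ½·((-29/3)·(-1−(-11/2)) + (-10)·(-11/2−(-17/2)) + (-1)·(-17/2−(-1))) = ½·(-87/2 − 30 + 15/2) = -33, so the U-coordinate is (-33)/(99/2) = -2/3.
[UPW] = ½·((-6)·(-17/2−(-11/2)) + (-29/3)·(-11/2−8) + (-1)·(8−(-17/2))) = ½·(18 + 261/2 − 33/2) = 66, so the V-coordinate is 4/3.
[UVP] = ½·((-6)·(-1−(-17/2)) + (-10)·(-17/2−8) + (-29/3)·(8−(-1))) = ½·(-45 + 165 − 87) = 33/2, so the W-coordinate is 1/3.
Check: -2/3 + 4/3 + 1/3 = 1.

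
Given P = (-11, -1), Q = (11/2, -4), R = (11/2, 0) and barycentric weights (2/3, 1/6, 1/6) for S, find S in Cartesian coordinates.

(-11/2, -4/3)

S = (2/3)·P + (1/6)·Q + (1/6)·R.
x-coordinate: (2/3)·(-11) + (1/6)·(11/2) + (1/6)·(11/2) = -11/2.
y-coordinate: (2/3)·(-1) + (1/6)·(-4) + (1/6)·0 = -4/3.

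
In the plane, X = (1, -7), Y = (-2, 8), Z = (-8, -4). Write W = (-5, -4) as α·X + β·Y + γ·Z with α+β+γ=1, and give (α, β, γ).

(2/7, 1/14, 9/14)

Signed area of the reference triangle: [XYZ] = ½·(1·(8−(-4)) + (-2)·(-4−(-7)) + (-8)·(-7−8)) = ½·(12 − 6 + 120) = 63.
[WYZ] = ½·((-5)·(8−(-4)) + (-2)·(-4−(-4)) + (-8)·(-4−8)) = ½·(-60 + 0 + 96) = 18, so the X-coordinate is 18/63 = 2/7.
[XWZ] = ½·(1·(-4−(-4)) + (-5)·(-4−(-7)) + (-8)·(-7−(-4))) = ½·(0 − 15 + 24) = 9/2, so the Y-coordinate is 1/14.
[XYW] = ½·(1·(8−(-4)) + (-2)·(-4−(-7)) + (-5)·(-7−8)) = ½·(12 − 6 + 75) = 81/2, so the Z-coordinate is 9/14.
Check: 2/7 + 1/14 + 9/14 = 1.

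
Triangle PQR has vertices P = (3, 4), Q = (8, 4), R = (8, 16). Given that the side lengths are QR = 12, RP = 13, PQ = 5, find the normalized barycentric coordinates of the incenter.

The incenter has barycentric coordinates proportional to the opposite side lengths: (12 : 13 : 5).
Normalizing by 12+13+5 = 30 gives (2/5, 13/30, 1/6).

(2/5, 13/30, 1/6)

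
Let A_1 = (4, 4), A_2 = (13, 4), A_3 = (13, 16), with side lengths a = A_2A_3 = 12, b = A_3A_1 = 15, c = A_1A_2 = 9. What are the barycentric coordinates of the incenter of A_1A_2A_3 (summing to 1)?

(1/3, 5/12, 1/4)

The incenter has barycentric coordinates proportional to the opposite side lengths: (12 : 15 : 9).
Normalizing by 12+15+9 = 36 gives (1/3, 5/12, 1/4).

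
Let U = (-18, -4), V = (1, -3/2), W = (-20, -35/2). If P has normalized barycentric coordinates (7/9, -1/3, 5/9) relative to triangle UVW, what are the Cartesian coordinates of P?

P = (7/9)·U + (-1/3)·V + (5/9)·W.
x-coordinate: (7/9)·(-18) + (-1/3)·1 + (5/9)·(-20) = -229/9.
y-coordinate: (7/9)·(-4) + (-1/3)·(-3/2) + (5/9)·(-35/2) = -37/3.

(-229/9, -37/3)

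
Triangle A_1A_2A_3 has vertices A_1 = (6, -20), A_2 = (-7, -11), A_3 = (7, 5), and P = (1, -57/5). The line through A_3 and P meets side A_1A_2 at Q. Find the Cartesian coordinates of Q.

(-1/2, -31/2)

Barycentric coordinates of P with respect to A_1A_2A_3: (2/5, 2/5, 1/5).
On side A_1A_2 the A_3-coordinate is zero; dropping P's A_3-weight 1/5 and renormalizing the remaining 2/5 : 2/5 gives weights 1/2, 1/2 on A_1, A_2.
Q = (1/2)·(6, -20) + (1/2)·(-7, -11) = (-1/2, -31/2).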